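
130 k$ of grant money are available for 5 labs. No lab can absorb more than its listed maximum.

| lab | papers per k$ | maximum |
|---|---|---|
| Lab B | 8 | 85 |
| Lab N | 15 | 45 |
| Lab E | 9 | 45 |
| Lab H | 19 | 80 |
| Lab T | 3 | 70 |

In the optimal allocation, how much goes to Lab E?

Rank by papers per k$: Lab H 19 > Lab N 15 > Lab E 9 > Lab B 8 > Lab T 3.
Give Lab H 80 to hit its cap of 80 → 50 left.
Give Lab N 45 to hit its cap of 45 → 5 left.
Lab E: +5 (room for 45) → 5. Pool exhausted.

5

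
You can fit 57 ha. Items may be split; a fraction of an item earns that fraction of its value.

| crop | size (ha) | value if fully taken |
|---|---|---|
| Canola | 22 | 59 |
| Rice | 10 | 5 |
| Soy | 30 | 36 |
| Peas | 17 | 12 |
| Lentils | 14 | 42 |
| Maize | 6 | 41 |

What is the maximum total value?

Sort by value density: Maize 41/6≈6.83, Lentils 42/14≈3, Canola 59/22≈2.68, Soy 36/30≈1.2, Peas 12/17≈0.706, Rice 5/10≈0.5.
Take all of Maize (6 ha, value 41) → 51 ha left.
Take all of Lentils (14 ha, value 42) → 37 ha left.
Canola: take in full, 22 ha for value 59 → 15 left.
Fill the last 15 ha with part of Soy: 15/30 of it earns 18.
Total value = 160.

160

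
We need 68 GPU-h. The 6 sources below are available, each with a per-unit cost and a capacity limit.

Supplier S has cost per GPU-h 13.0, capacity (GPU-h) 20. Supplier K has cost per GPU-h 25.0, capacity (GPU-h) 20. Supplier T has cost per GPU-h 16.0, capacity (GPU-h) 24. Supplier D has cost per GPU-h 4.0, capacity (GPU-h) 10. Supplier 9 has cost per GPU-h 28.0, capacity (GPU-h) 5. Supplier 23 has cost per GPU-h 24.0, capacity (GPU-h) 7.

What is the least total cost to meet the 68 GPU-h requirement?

1027

Use sources in increasing cost order.
Take 10 from Supplier D at 4.0 — need 58 more.
Supplier S (13.0): use full 20 — 38 GPU-h to go.
Take 24 from Supplier T at 16.0 — need 14 more.
Take 7 from Supplier 23 at 24.0 — need 7 more.
Supplier K (25.0): take the remaining 7 — done.
Supplier 9: unused.
Cost = 10×4.0 + 20×13.0 + 24×16.0 + 7×24.0 + 7×25.0 = 1027.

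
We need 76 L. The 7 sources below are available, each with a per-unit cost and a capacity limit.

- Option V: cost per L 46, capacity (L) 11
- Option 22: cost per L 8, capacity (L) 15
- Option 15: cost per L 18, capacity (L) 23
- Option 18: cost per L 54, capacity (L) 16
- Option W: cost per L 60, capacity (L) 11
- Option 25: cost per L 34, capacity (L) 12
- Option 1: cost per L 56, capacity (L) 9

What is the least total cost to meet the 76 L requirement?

2258

Cheapest first:
Option 22 at 8: take all 15 L — 61 still needed.
Take 23 from Option 15 at 18 — need 38 more.
Take 12 from Option 25 at 34 — need 26 more.
Option V at 46: take all 11 L — 15 still needed.
Option 18 at 54: take 15 of its 16 — requirement met.
Option 1, Option W: unused.
Cost = 15×8 + 23×18 + 12×34 + 11×46 + 15×54 = 2258.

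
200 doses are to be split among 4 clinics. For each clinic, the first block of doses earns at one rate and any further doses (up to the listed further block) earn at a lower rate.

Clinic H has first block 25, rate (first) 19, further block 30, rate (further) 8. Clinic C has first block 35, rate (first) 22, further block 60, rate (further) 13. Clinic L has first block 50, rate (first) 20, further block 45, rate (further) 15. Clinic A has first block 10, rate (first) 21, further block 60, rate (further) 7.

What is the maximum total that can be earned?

3585

Rank every tier by rate: Clinic C/first 22 > Clinic A/first 21 > Clinic L/first 20 > Clinic H/first 19 > Clinic L/second 15 > Clinic C/second 13 > Clinic H/second 8 > Clinic A/second 7.
Clinic C first at 22: fill all 35 — 165 left.
Clinic A first at 21: fill all 10 — 155 left.
Fill Clinic L first block (50 at 20) — 105 left.
Clinic H/first (19): +25 — 80 left.
Clinic L second at 15: fill all 45 — 35 left.
Clinic C/second: +35 of 60 at 13; pool empty.
Total = 22×35 + 21×10 + 20×50 + 19×25 + 15×45 + 13×35 = 3585.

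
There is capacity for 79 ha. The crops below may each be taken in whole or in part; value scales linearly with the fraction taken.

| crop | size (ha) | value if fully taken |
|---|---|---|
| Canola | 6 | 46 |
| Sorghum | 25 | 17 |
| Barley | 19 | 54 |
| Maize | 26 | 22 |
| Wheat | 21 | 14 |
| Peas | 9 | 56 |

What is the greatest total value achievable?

Sort by value density: Canola 46/6≈7.67, Peas 56/9≈6.22, Barley 54/19≈2.84, Maize 22/26≈0.846, Sorghum 17/25≈0.68, Wheat 14/21≈0.667.
All 6 ha of Canola fit (value 46) — 73 remain.
Peas: take in full, 9 ha for value 56 — 64 left.
Take all of Barley (19 ha, value 54) — 45 ha left.
Maize: take in full, 26 ha for value 22 — 19 left.
19 ha left: a 19/25 share of Sorghum gives 17×19/25 = 12.92.
Total value = 190.92.

190.92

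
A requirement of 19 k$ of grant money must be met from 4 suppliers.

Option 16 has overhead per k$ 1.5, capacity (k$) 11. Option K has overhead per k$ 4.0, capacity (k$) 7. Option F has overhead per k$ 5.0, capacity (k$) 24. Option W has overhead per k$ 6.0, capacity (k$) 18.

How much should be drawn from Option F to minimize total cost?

Fill from the cheapest supplier first.
Take 11 from Option 16 at 1.5 ; need 8 more.
Option K (4.0): use full 7 ; 1 k$ to go.
Option F (5.0): take the remaining 1 ; done.
Option W: unused.

1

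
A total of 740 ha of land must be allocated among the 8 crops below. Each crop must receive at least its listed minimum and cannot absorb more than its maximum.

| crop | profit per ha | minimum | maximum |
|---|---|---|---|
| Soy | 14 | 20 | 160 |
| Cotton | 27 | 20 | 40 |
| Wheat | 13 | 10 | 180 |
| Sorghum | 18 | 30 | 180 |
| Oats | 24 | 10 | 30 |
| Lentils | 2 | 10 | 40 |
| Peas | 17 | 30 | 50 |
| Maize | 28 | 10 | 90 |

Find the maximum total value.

13010

Meeting every minimum uses 20+20+10+30+10+10+30+10 = 140 ha, leaving 600.
Order the crops by profit per ha: Maize 28 > Cotton 27 > Oats 24 > Sorghum 18 > Peas 17 > Soy 14 > Wheat 13 > Lentils 2.
Maize takes 80 more to reach its cap of 90 → 520 left.
Give Cotton 20 more to hit its cap of 40 → 500 left.
Oats takes 20 more to reach its cap of 30 → 480 left.
Sorghum takes 150 more to reach its cap of 180 → 330 left.
Give Peas 20 more to hit its cap of 50 → 310 left.
Soy takes 140 more to reach its cap of 160 → 170 left.
Give Wheat 170 more to hit its cap of 180 → 0 left.
Total = 14×160 + 27×40 + 13×180 + 18×180 + 24×30 + 2×10 + 17×50 + 28×90 = 13010.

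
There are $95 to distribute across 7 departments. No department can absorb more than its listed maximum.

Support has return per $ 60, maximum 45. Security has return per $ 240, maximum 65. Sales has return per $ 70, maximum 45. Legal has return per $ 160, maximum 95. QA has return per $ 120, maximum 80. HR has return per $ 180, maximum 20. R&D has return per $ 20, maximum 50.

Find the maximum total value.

20800

Order the departments by return per $: Security 240 > HR 180 > Legal 160 > QA 120 > Sales 70 > Support 60 > R&D 20.
Security takes 65 to reach its cap of 65 → 30 left.
HR: +20 to 20 (cap) → 10 left.
Only 10 left; Legal takes them to reach 10.
Total = 240×65 + 160×10 + 180×20 = 20800.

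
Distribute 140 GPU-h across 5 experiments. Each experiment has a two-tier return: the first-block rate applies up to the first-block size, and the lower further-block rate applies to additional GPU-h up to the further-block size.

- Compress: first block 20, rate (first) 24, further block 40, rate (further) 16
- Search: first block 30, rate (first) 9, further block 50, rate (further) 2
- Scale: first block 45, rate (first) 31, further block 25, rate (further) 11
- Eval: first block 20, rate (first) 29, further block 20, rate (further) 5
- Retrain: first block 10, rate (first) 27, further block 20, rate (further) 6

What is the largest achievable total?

Order all 10 blocks by rate: Scale/T1 31 > Eval/T1 29 > Retrain/T1 27 > Compress/T1 24 > Compress/T2 16 > Scale/T2 11 > Search/T1 9 > Retrain/T2 6 > Eval/T2 5 > Search/T2 2.
Scale/T1 (31): +45 → 95 left.
Eval T1 at 29: fill all 20 → 75 left.
Fill Retrain T1 block (10 at 27) → 65 left.
Compress T1 at 24: fill all 20 → 45 left.
Compress/T2 (16): +40 → 5 left.
5 remain; put them into Scale T2 at 11.
Total = 31×45 + 29×20 + 27×10 + 24×20 + 16×40 + 11×5 = 3420.

3420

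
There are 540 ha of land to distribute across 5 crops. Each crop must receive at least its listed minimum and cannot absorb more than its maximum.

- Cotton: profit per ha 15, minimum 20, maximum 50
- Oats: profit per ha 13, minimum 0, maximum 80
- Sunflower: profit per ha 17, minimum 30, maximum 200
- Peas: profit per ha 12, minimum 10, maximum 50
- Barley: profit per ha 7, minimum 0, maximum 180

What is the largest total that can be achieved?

6910

Meeting every minimum uses 20+0+30+10+0 = 60 ha, leaving 480.
Order the crops by profit per ha: Sunflower 17 > Cotton 15 > Oats 13 > Peas 12 > Barley 7.
Give Sunflower 170 more to hit its cap of 200 ; 310 left.
Cotton: +30 to 50 (cap) ; 280 left.
Give Oats 80 more to hit its cap of 80 ; 200 left.
Give Peas 40 more to hit its cap of 50 ; 160 left.
Barley has room for 180 more but only 160 remain, so it gets 160.
Total = 15×50 + 13×80 + 17×200 + 12×50 + 7×160 = 6910.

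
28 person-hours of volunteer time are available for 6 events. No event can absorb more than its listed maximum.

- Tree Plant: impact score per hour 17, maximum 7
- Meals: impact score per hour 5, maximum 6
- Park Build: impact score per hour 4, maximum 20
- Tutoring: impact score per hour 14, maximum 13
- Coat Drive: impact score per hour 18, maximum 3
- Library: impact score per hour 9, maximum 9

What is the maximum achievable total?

Rank by impact score per hour: Coat Drive 18 > Tree Plant 17 > Tutoring 14 > Library 9 > Meals 5 > Park Build 4.
Give Coat Drive 3 to hit its cap of 3 — 25 left.
Tree Plant: +7 to 7 (cap) — 18 left.
Give Tutoring 13 to hit its cap of 13 — 5 left.
Library has room for 9 but only 5 remain, so it gets 5.
Total = 17×7 + 14×13 + 18×3 + 9×5 = 400.

400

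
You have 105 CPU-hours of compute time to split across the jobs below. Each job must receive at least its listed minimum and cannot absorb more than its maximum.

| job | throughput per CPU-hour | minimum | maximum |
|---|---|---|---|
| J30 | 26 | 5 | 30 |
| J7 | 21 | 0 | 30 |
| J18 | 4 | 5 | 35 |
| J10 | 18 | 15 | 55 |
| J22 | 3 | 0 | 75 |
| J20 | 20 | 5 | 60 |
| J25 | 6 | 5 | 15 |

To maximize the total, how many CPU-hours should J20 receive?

Meeting every minimum uses 5+0+5+15+0+5+5 = 35 CPU-hours, leaving 70.
Rank by throughput per CPU-hour: J30 26 > J7 21 > J20 20 > J10 18 > J25 6 > J18 4 > J22 3.
J30 takes 25 more to reach its cap of 30 ; 45 left.
J7: +30 to 30 (cap) ; 15 left.
J20: +15 (room for 55) → 20. Pool exhausted.

20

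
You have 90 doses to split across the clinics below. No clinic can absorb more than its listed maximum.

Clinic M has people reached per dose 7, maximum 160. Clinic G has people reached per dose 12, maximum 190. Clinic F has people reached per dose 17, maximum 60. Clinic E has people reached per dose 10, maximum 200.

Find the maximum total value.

1380

Order the clinics by people reached per dose: Clinic F 17 > Clinic G 12 > Clinic E 10 > Clinic M 7.
Clinic F: +60 to 60 (cap) — 30 left.
Clinic G: +30 (room for 190) → 30. Pool exhausted.
Total = 12×30 + 17×60 = 1380.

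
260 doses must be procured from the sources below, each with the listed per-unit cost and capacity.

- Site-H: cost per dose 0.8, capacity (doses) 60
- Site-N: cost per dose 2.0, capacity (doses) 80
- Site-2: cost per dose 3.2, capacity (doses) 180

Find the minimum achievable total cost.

592

Cheapest first:
Site-H (0.8): use full 60 ; 200 doses to go.
Take 80 from Site-N at 2.0 ; need 120 more.
Site-2 (3.2): take the remaining 120 ; done.
Cost = 60×0.8 + 80×2.0 + 120×3.2 = 592.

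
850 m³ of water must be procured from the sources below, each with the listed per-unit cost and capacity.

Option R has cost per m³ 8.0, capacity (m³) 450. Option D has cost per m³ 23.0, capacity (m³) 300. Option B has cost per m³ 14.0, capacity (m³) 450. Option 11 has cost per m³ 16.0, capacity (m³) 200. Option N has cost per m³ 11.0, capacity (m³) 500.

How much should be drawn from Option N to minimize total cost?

400

Use sources in increasing cost order.
Take 450 from Option R at 8.0 ; need 400 more.
Option N (11.0): take the remaining 400 ; done.
Option B, Option 11, Option D: unused.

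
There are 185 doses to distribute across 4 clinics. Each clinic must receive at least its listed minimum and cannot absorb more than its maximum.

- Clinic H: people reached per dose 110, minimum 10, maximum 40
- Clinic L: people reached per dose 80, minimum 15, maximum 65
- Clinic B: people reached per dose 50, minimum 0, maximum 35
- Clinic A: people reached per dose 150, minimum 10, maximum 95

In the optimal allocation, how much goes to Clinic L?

Meeting every minimum uses 10+15+0+10 = 35 doses, leaving 150.
Highest people reached per dose first: Clinic A 150 > Clinic H 110 > Clinic L 80 > Clinic B 50.
Clinic A: +85 to 95 (cap) ; 65 left.
Clinic H takes 30 more to reach its cap of 40 ; 35 left.
Only 35 left; Clinic L takes them to reach 50.

50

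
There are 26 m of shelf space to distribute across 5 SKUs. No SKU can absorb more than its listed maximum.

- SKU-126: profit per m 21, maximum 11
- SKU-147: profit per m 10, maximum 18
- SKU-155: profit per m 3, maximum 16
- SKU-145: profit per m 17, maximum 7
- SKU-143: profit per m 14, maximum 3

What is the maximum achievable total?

442

Highest profit per m first: SKU-126 21 > SKU-145 17 > SKU-143 14 > SKU-147 10 > SKU-155 3.
SKU-126 takes 11 to reach its cap of 11 ; 15 left.
Give SKU-145 7 to hit its cap of 7 ; 8 left.
SKU-143 takes 3 to reach its cap of 3 ; 5 left.
Only 5 left; SKU-147 takes them to reach 5.
Total = 21×11 + 10×5 + 17×7 + 14×3 = 442.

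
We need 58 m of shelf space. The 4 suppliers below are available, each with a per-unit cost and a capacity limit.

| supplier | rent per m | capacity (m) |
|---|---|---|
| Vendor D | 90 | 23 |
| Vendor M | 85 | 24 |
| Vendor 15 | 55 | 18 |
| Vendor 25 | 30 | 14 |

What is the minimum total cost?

3630

Cheapest first:
Vendor 25 at 30: take all 14 m → 44 still needed.
Vendor 15 at 55: take all 18 m → 26 still needed.
Vendor M at 85: take all 24 m → 2 still needed.
Vendor D at 90: take 2 of its 23 → requirement met.
Cost = 14×30 + 18×55 + 24×85 + 2×90 = 3630.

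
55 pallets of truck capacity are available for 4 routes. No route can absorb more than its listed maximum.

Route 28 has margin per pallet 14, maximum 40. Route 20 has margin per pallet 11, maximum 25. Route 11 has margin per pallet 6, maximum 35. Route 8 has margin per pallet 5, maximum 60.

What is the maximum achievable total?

Highest margin per pallet first: Route 28 14 > Route 20 11 > Route 11 6 > Route 8 5.
Route 28: +40 to 40 (cap) — 15 left.
Only 15 left; Route 20 takes them to reach 15.
Total = 14×40 + 11×15 = 725.

725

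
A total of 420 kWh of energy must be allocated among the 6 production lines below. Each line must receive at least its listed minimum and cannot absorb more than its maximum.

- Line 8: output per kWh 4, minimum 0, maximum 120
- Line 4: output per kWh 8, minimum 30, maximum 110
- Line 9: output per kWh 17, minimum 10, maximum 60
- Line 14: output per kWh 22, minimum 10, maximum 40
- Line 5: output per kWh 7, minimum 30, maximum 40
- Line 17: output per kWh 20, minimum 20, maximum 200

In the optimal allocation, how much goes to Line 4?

90

Meeting every minimum uses 0+30+10+10+30+20 = 100 kWh, leaving 320.
Order the production lines by output per kWh: Line 14 22 > Line 17 20 > Line 9 17 > Line 4 8 > Line 5 7 > Line 8 4.
Give Line 14 30 more to hit its cap of 40 — 290 left.
Line 17: +180 to 200 (cap) — 110 left.
Line 9 takes 50 more to reach its cap of 60 — 60 left.
Line 4 has room for 80 more but only 60 remain, so it gets 90.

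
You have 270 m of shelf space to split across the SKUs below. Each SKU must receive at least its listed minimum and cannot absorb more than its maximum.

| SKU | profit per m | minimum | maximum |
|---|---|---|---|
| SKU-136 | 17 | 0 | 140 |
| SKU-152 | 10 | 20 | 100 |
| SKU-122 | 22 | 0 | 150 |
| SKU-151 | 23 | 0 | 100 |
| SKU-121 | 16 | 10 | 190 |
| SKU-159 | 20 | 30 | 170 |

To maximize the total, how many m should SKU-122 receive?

Meeting every minimum uses 0+20+0+0+10+30 = 60 m, leaving 210.
Order the SKUs by profit per m: SKU-151 23 > SKU-122 22 > SKU-159 20 > SKU-136 17 > SKU-121 16 > SKU-152 10.
SKU-151 takes 100 more to reach its cap of 100 → 110 left.
Only 110 left; SKU-122 takes them to reach 110.

110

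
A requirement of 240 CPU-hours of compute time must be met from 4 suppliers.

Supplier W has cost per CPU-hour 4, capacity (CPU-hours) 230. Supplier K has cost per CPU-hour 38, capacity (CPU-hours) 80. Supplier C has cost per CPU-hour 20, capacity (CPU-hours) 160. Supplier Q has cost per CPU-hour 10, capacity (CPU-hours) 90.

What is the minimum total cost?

1020

Fill from the cheapest supplier first.
Take 230 from Supplier W at 4 — need 10 more.
Supplier Q (10): take the remaining 10 — done.
Supplier C, Supplier K: unused.
Cost = 230×4 + 10×10 = 1020.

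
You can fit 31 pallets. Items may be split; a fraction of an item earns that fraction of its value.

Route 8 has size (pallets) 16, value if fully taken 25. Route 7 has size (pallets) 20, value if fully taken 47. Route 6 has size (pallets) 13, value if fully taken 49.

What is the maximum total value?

91.3

Rank by value-to-size ratio: Route 6 49/13≈3.77, Route 7 47/20≈2.35, Route 8 25/16≈1.56.
Route 6: take in full, 13 pallets for value 49 → 18 left.
Only 18 pallets remain; take 18/20 of Route 7 for value 47×18/20 = 42.3.
Total value = 91.3.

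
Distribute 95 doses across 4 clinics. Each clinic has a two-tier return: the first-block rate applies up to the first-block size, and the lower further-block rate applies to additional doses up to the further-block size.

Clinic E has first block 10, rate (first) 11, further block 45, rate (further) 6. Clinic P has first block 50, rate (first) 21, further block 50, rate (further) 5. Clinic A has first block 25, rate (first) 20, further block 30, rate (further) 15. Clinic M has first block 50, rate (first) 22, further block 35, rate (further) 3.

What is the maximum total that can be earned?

Treat each block as its own option and order by rate: Clinic M/tier1 22 > Clinic P/tier1 21 > Clinic A/tier1 20 > Clinic A/tier2 15 > Clinic E/tier1 11 > Clinic E/tier2 6 > Clinic P/tier2 5 > Clinic M/tier2 3.
Clinic M/tier1 (22): +50 → 45 left.
45 remain; put them into Clinic P tier1 at 21.
Total = 22×50 + 21×45 = 2045.

2045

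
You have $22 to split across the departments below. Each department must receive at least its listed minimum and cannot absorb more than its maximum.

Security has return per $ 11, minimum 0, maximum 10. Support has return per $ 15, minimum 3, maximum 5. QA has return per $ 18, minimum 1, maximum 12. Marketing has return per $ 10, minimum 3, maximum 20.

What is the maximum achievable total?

Meeting every minimum uses 0+3+1+3 = 7 $, leaving 15.
Rank by return per $: QA 18 > Support 15 > Security 11 > Marketing 10.
QA takes 11 more to reach its cap of 12 ; 4 left.
Support: +2 to 5 (cap) ; 2 left.
Security has room for 10 more but only 2 remain, so it gets 2.
Total = 11×2 + 15×5 + 18×12 + 10×3 = 343.

343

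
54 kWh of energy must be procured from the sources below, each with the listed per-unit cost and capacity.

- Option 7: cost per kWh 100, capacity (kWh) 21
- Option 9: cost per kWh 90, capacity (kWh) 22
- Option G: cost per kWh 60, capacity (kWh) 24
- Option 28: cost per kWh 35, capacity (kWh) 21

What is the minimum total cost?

2985

Cheapest first:
Option 28 at 35: take all 21 kWh ; 33 still needed.
Option G at 60: take all 24 kWh ; 9 still needed.
Option 9 (90): take the remaining 9 ; done.
Option 7: unused.
Cost = 21×35 + 24×60 + 9×90 = 2985.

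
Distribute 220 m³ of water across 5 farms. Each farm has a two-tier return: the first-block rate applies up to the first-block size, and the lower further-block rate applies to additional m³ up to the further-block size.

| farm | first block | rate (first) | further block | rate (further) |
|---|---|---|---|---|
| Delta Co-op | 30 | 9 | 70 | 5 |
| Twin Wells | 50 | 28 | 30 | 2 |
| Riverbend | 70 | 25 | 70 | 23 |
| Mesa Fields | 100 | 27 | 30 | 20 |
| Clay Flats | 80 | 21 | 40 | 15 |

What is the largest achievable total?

5850

Treat each block as its own option and order by rate: Twin Wells/tier1 28 > Mesa Fields/tier1 27 > Riverbend/tier1 25 > Riverbend/tier2 23 > Clay Flats/tier1 21 > Mesa Fields/tier2 20 > Clay Flats/tier2 15 > Delta Co-op/tier1 9 > Delta Co-op/tier2 5 > Twin Wells/tier2 2.
Twin Wells tier1 at 28: fill all 50 ; 170 left.
Mesa Fields/tier1 (27): +100 ; 70 left.
Riverbend tier1 at 25: fill all 70 ; 0 left.
Total = 28×50 + 27×100 + 25×70 = 5850.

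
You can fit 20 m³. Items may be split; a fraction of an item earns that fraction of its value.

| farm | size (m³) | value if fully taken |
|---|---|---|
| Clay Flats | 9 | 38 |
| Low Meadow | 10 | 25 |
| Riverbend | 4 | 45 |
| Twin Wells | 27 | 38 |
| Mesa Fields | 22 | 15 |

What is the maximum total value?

Sort by value density: Riverbend 45/4≈11.2, Clay Flats 38/9≈4.22, Low Meadow 25/10≈2.5, Twin Wells 38/27≈1.41, Mesa Fields 15/22≈0.682.
All 4 m³ of Riverbend fit (value 45) ; 16 remain.
Take all of Clay Flats (9 m³, value 38) ; 7 m³ left.
Only 7 m³ remain; take 7/10 of Low Meadow for value 25×7/10 = 17.5.
Total value = 100.5.

100.5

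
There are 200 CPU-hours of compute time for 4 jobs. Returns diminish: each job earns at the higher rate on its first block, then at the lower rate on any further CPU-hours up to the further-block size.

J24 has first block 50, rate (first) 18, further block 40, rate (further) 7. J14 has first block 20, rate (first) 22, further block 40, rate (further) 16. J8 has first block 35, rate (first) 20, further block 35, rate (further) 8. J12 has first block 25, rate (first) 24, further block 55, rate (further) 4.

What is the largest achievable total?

3520

Treat each block as its own option and order by rate: J12/T1 24 > J14/T1 22 > J8/T1 20 > J24/T1 18 > J14/T2 16 > J8/T2 8 > J24/T2 7 > J12/T2 4.
Fill J12 T1 block (25 at 24) — 175 left.
Fill J14 T1 block (20 at 22) — 155 left.
Fill J8 T1 block (35 at 20) — 120 left.
J24 T1 at 18: fill all 50 — 70 left.
Fill J14 T2 block (40 at 16) — 30 left.
30 remain; put them into J8 T2 at 8.
Total = 24×25 + 22×20 + 20×35 + 18×50 + 16×40 + 8×30 = 3520.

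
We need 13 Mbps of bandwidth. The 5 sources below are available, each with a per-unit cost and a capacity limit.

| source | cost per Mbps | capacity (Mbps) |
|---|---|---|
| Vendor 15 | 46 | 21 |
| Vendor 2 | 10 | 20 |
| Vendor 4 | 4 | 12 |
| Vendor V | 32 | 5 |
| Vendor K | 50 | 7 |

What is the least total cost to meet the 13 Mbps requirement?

58

Cheapest first:
Take 12 from Vendor 4 at 4 → need 1 more.
Vendor 2 (10): take the remaining 1 → done.
Vendor V, Vendor 15, Vendor K: unused.
Cost = 12×4 + 1×10 = 58.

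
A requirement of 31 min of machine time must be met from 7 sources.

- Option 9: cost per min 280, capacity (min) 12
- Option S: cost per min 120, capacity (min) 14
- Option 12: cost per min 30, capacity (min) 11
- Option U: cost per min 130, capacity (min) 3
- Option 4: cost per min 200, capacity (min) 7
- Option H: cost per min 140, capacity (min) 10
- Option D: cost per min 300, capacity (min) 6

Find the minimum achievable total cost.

Cheapest first:
Option 12 (30): use full 11 ; 20 min to go.
Take 14 from Option S at 120 ; need 6 more.
Option U at 130: take all 3 min ; 3 still needed.
Option H (140): take the remaining 3 ; done.
Option 4, Option 9, Option D: unused.
Cost = 11×30 + 14×120 + 3×130 + 3×140 = 2820.

2820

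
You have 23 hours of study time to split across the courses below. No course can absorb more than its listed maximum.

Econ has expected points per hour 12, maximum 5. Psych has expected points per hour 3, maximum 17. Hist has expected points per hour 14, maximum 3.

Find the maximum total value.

Order the courses by expected points per hour: Hist 14 > Econ 12 > Psych 3.
Hist: +3 to 3 (cap) — 20 left.
Give Econ 5 to hit its cap of 5 — 15 left.
Only 15 left; Psych takes them to reach 15.
Total = 12×5 + 3×15 + 14×3 = 147.

147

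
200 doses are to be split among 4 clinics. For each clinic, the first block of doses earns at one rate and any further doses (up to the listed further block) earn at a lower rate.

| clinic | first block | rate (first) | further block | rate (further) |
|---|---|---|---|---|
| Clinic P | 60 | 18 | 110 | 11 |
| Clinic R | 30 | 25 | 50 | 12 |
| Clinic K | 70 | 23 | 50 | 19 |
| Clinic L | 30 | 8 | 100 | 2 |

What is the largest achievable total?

4210

Rank every tier by rate: Clinic R/tier1 25 > Clinic K/tier1 23 > Clinic K/tier2 19 > Clinic P/tier1 18 > Clinic R/tier2 12 > Clinic P/tier2 11 > Clinic L/tier1 8 > Clinic L/tier2 2.
Fill Clinic R tier1 block (30 at 25) — 170 left.
Fill Clinic K tier1 block (70 at 23) — 100 left.
Clinic K tier2 at 19: fill all 50 — 50 left.
Clinic P/tier1: +50 of 60 at 18; pool empty.
Total = 25×30 + 23×70 + 19×50 + 18×50 = 4210.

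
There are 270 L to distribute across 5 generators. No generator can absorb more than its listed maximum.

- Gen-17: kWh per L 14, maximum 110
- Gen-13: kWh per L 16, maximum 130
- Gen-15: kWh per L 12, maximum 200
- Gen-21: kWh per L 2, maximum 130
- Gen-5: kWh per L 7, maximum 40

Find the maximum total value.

3980

Order the generators by kWh per L: Gen-13 16 > Gen-17 14 > Gen-15 12 > Gen-5 7 > Gen-21 2.
Gen-13 takes 130 to reach its cap of 130 — 140 left.
Give Gen-17 110 to hit its cap of 110 — 30 left.
Gen-15: +30 (room for 200) → 30. Pool exhausted.
Total = 14×110 + 16×130 + 12×30 = 3980.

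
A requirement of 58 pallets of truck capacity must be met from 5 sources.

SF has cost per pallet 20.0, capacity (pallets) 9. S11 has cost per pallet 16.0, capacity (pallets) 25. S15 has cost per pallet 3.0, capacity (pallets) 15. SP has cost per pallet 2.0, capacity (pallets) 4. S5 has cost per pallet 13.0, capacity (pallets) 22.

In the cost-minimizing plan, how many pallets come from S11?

17

Fill from the cheapest source first.
SP (2.0): use full 4 — 54 pallets to go.
Take 15 from S15 at 3.0 — need 39 more.
Take 22 from S5 at 13.0 — need 17 more.
Take 17 from S11 at 16.0 to finish.
SF: unused.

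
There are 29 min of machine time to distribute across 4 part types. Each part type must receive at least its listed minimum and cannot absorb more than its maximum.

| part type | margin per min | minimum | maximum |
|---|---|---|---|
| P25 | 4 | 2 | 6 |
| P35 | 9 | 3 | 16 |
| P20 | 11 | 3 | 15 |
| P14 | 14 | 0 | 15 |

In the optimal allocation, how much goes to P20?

Meeting every minimum uses 2+3+3+0 = 8 min, leaving 21.
Highest margin per min first: P14 14 > P20 11 > P35 9 > P25 4.
Give P14 15 more to hit its cap of 15 — 6 left.
Only 6 left; P20 takes them to reach 9.

9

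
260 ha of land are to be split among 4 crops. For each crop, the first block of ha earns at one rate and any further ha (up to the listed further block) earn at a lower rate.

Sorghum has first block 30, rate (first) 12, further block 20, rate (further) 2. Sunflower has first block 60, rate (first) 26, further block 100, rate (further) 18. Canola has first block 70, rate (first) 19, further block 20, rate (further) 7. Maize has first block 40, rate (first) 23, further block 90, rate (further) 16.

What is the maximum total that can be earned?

Treat each block as its own option and order by rate: Sunflower/first 26 > Maize/first 23 > Canola/first 19 > Sunflower/second 18 > Maize/second 16 > Sorghum/first 12 > Canola/second 7 > Sorghum/second 2.
Fill Sunflower first block (60 at 26) — 200 left.
Maize/first (23): +40 — 160 left.
Canola first at 19: fill all 70 — 90 left.
90 remain; put them into Sunflower second at 18.
Total = 26×60 + 23×40 + 19×70 + 18×90 = 5430.

5430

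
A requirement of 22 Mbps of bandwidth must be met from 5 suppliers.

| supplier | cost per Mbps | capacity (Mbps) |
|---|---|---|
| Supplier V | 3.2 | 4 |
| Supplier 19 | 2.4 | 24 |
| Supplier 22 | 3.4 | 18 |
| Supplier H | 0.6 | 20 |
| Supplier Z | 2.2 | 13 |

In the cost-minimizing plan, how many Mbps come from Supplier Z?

Use suppliers in increasing cost order.
Supplier H (0.6): use full 20 — 2 Mbps to go.
Supplier Z at 2.2: take 2 of its 13 — requirement met.
Supplier 19, Supplier V, Supplier 22: unused.

2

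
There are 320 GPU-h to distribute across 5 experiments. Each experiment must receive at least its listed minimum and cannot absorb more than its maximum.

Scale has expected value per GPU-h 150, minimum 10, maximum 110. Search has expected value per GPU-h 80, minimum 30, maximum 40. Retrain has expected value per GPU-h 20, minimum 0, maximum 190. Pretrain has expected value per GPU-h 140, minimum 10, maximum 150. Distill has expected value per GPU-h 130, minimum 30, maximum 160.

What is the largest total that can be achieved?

43800

Meeting every minimum uses 10+30+0+10+30 = 80 GPU-h, leaving 240.
Rank by expected value per GPU-h: Scale 150 > Pretrain 140 > Distill 130 > Search 80 > Retrain 20.
Scale takes 100 more to reach its cap of 110 — 140 left.
Give Pretrain 140 more to hit its cap of 150 — 0 left.
Total = 150×110 + 80×30 + 140×150 + 130×30 = 43800.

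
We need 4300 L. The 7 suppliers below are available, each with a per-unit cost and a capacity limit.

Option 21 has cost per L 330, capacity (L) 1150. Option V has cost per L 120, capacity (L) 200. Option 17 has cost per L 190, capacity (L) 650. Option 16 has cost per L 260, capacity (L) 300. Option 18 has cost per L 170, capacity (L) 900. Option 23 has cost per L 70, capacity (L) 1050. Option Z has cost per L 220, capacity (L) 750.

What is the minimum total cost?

Use suppliers in increasing cost order.
Option 23 (70): use full 1050 — 3250 L to go.
Option V at 120: take all 200 L — 3050 still needed.
Option 18 at 170: take all 900 L — 2150 still needed.
Option 17 (190): use full 650 — 1500 L to go.
Option Z (220): use full 750 — 750 L to go.
Option 16 (260): use full 300 — 450 L to go.
Option 21 at 330: take 450 of its 1150 — requirement met.
Cost = 1050×70 + 200×120 + 900×170 + 650×190 + 750×220 + 300×260 + 450×330 = 765500.

765500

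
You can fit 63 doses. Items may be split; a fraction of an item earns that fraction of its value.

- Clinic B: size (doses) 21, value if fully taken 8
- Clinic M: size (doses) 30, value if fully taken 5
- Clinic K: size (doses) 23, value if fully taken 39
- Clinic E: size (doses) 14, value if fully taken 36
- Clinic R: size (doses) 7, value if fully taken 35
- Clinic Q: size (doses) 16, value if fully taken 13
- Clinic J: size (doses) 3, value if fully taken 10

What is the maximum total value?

Rank by value-to-size ratio: Clinic R 35/7≈5, Clinic J 10/3≈3.33, Clinic E 36/14≈2.57, Clinic K 39/23≈1.7, Clinic Q 13/16≈0.812, Clinic B 8/21≈0.381, Clinic M 5/30≈0.167.
Clinic R: take in full, 7 doses for value 35 — 56 left.
Clinic J: take in full, 3 doses for value 10 — 53 left.
Clinic E: take in full, 14 doses for value 36 — 39 left.
Take all of Clinic K (23 doses, value 39) — 16 doses left.
Take all of Clinic Q (16 doses, value 13) — 0 doses left.
Total value = 133.

133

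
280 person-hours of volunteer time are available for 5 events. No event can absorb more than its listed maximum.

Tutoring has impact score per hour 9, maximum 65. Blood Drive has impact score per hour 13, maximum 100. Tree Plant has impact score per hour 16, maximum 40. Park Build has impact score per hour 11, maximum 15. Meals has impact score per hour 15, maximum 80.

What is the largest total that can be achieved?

Highest impact score per hour first: Tree Plant 16 > Meals 15 > Blood Drive 13 > Park Build 11 > Tutoring 9.
Tree Plant: +40 to 40 (cap) → 240 left.
Give Meals 80 to hit its cap of 80 → 160 left.
Blood Drive: +100 to 100 (cap) → 60 left.
Park Build takes 15 to reach its cap of 15 → 45 left.
Tutoring has room for 65 but only 45 remain, so it gets 45.
Total = 9×45 + 13×100 + 16×40 + 11×15 + 15×80 = 3710.

3710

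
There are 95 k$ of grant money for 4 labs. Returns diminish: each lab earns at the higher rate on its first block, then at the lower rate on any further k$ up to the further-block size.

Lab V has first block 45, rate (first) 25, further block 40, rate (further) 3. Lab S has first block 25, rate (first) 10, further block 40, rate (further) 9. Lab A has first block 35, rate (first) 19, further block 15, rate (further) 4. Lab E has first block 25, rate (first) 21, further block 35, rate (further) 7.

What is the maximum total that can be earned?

Rank every tier by rate: Lab V/first 25 > Lab E/first 21 > Lab A/first 19 > Lab S/first 10 > Lab S/second 9 > Lab E/second 7 > Lab A/second 4 > Lab V/second 3.
Fill Lab V first block (45 at 25) — 50 left.
Fill Lab E first block (25 at 21) — 25 left.
25 remain; put them into Lab A first at 19.
Total = 25×45 + 21×25 + 19×25 = 2125.

2125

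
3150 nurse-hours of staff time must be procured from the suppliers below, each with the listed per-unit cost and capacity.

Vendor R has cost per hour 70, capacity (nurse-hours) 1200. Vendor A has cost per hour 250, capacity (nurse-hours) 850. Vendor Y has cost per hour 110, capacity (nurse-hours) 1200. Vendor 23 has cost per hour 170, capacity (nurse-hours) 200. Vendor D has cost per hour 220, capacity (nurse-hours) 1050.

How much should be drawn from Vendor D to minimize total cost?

550

Cheapest first:
Vendor R at 70: take all 1200 nurse-hours → 1950 still needed.
Take 1200 from Vendor Y at 110 → need 750 more.
Vendor 23 at 170: take all 200 nurse-hours → 550 still needed.
Vendor D (220): take the remaining 550 → done.
Vendor A: unused.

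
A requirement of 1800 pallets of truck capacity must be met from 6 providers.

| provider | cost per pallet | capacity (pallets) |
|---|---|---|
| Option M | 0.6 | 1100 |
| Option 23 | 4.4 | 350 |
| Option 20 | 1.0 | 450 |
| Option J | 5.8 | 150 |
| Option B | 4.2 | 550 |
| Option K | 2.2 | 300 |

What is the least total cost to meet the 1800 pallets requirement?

1660

Fill from the cheapest provider first.
Option M at 0.6: take all 1100 pallets ; 700 still needed.
Take 450 from Option 20 at 1.0 ; need 250 more.
Option K (2.2): take the remaining 250 ; done.
Option B, Option 23, Option J: unused.
Cost = 1100×0.6 + 450×1.0 + 250×2.2 = 1660.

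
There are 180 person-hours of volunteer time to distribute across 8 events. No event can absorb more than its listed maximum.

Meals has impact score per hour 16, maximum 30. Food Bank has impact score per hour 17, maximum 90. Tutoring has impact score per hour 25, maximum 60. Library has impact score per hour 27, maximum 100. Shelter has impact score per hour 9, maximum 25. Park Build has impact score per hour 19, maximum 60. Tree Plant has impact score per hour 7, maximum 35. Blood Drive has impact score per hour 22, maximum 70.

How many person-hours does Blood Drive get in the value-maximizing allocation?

Order the events by impact score per hour: Library 27 > Tutoring 25 > Blood Drive 22 > Park Build 19 > Food Bank 17 > Meals 16 > Shelter 9 > Tree Plant 7.
Library: +100 to 100 (cap) → 80 left.
Give Tutoring 60 to hit its cap of 60 → 20 left.
Blood Drive has room for 70 but only 20 remain, so it gets 20.

20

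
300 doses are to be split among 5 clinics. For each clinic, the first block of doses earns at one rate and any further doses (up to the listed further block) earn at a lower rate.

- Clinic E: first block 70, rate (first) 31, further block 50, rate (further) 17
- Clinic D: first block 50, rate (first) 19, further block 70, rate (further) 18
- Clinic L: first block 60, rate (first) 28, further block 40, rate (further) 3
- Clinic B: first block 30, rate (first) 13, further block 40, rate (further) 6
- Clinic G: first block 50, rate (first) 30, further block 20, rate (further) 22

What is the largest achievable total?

Order all 10 blocks by rate: Clinic E/tier1 31 > Clinic G/tier1 30 > Clinic L/tier1 28 > Clinic G/tier2 22 > Clinic D/tier1 19 > Clinic D/tier2 18 > Clinic E/tier2 17 > Clinic B/tier1 13 > Clinic B/tier2 6 > Clinic L/tier2 3.
Clinic E/tier1 (31): +70 ; 230 left.
Fill Clinic G tier1 block (50 at 30) ; 180 left.
Fill Clinic L tier1 block (60 at 28) ; 120 left.
Fill Clinic G tier2 block (20 at 22) ; 100 left.
Fill Clinic D tier1 block (50 at 19) ; 50 left.
Clinic D/tier2: +50 of 70 at 18; pool empty.
Total = 31×70 + 30×50 + 28×60 + 22×20 + 19×50 + 18×50 = 7640.

7640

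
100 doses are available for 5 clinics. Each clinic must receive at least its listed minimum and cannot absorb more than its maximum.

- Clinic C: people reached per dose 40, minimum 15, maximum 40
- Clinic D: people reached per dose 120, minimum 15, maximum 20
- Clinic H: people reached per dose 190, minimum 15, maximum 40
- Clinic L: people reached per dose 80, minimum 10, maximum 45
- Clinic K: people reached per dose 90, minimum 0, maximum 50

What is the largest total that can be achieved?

Meeting every minimum uses 15+15+15+10+0 = 55 doses, leaving 45.
Order the clinics by people reached per dose: Clinic H 190 > Clinic D 120 > Clinic K 90 > Clinic L 80 > Clinic C 40.
Clinic H takes 25 more to reach its cap of 40 — 20 left.
Give Clinic D 5 more to hit its cap of 20 — 15 left.
Only 15 left; Clinic K takes them to reach 15.
Total = 40×15 + 120×20 + 190×40 + 80×10 + 90×15 = 12750.

12750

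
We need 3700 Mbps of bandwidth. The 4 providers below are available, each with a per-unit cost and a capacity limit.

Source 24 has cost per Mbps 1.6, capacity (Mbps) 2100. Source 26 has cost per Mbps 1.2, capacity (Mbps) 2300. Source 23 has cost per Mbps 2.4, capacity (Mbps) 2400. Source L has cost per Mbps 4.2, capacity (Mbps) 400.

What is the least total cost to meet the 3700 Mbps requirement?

Fill from the cheapest provider first.
Take 2300 from Source 26 at 1.2 — need 1400 more.
Source 24 (1.6): take the remaining 1400 — done.
Source 23, Source L: unused.
Cost = 2300×1.2 + 1400×1.6 = 5000.

5000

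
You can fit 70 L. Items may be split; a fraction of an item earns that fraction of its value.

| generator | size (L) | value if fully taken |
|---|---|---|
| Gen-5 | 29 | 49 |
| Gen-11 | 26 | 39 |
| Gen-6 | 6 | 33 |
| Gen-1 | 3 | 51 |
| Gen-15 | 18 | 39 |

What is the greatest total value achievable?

Rank by value-to-size ratio: Gen-1 51/3≈17, Gen-6 33/6≈5.5, Gen-15 39/18≈2.17, Gen-5 49/29≈1.69, Gen-11 39/26≈1.5.
Take all of Gen-1 (3 L, value 51) — 67 L left.
All 6 L of Gen-6 fit (value 33) — 61 remain.
Gen-15: take in full, 18 L for value 39 — 43 left.
Gen-5: take in full, 29 L for value 49 — 14 left.
Only 14 L remain; take 14/26 of Gen-11 for value 39×14/26 = 21.
Total value = 193.

193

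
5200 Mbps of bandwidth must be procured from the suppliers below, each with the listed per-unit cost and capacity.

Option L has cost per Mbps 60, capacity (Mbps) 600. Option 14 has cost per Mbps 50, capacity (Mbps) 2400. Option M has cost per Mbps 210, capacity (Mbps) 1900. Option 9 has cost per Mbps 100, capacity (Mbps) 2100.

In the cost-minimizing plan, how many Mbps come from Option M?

Use suppliers in increasing cost order.
Take 2400 from Option 14 at 50 ; need 2800 more.
Option L (60): use full 600 ; 2200 Mbps to go.
Option 9 at 100: take all 2100 Mbps ; 100 still needed.
Option M at 210: take 100 of its 1900 ; requirement met.

100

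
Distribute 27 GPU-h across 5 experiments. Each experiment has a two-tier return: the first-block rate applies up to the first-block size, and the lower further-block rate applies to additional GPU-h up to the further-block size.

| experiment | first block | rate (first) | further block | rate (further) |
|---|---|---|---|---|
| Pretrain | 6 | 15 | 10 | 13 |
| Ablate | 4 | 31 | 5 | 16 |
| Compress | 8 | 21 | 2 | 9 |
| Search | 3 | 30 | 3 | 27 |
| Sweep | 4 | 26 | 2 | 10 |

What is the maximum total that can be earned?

Treat each block as its own option and order by rate: Ablate/T1 31 > Search/T1 30 > Search/T2 27 > Sweep/T1 26 > Compress/T1 21 > Ablate/T2 16 > Pretrain/T1 15 > Pretrain/T2 13 > Sweep/T2 10 > Compress/T2 9.
Ablate T1 at 31: fill all 4 — 23 left.
Search/T1 (30): +3 — 20 left.
Search T2 at 27: fill all 3 — 17 left.
Fill Sweep T1 block (4 at 26) — 13 left.
Compress/T1 (21): +8 — 5 left.
Fill Ablate T2 block (5 at 16) — 0 left.
Total = 31×4 + 30×3 + 27×3 + 26×4 + 21×8 + 16×5 = 647.

647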